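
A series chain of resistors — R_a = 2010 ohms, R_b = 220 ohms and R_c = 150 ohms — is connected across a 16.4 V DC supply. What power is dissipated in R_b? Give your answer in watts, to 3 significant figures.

In a series string the same current flows through every resistor — find that current, then P = I²R for the one we want.
R_total = 2010 + 220 + 150 = 2380 Ω
I = V / R_total = 16.4 / 2380 = 0.006891 A
P_R_b = I² × R_b = (0.006891)² × 220 = 0.01045 W

0.0104 W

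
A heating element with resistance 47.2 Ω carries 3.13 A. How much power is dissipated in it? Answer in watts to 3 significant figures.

462 W

With I and R stated, P = I²R applies in one step.
P = (3.130 A)² × 47.2 Ω = 462.4 W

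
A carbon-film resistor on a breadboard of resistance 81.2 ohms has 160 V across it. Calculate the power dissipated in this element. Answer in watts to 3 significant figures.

315 W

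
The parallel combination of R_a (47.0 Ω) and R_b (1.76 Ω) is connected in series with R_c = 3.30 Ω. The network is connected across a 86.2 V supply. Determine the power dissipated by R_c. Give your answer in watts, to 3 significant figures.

982 W

First find R_p for the parallel pair, then treat R_p + R_c as a series loop.
R_p = (47.0×1.76)/(47.0+1.76) = 1.696 Ω
R_total = R_p + 3.30 = 1.696 + 3.30 = 4.996 Ω
I = V / R_total = 86.2 / 4.996 = 17.25 A
R_c carries the full series current, so P = I²R.
P_R_c = (17.25)² × 3.30 = 982.2 W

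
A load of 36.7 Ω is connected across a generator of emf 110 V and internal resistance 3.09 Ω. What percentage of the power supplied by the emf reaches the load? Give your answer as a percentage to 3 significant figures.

92.2 %

η = P_load/(P_load+P_int) = I²R/(I²R+I²r) = R/(R+r) — the I² cancels for series elements.
η = R / (R + r) = 36.7 / (36.7 + 3.09) = 0.9223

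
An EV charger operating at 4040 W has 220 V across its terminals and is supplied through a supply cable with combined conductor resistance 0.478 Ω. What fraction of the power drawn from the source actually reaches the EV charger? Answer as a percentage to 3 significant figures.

96.2 %

I = P / V = 4040 / 220 = 18.36 A through the supply cable.
P_line = I² R_line = (18.36)² × 0.478 = 161.2 W
P_source = P_load + P_line = 4040 + 161.2 = 4201 W
η = P_load / P_source = 4040 / 4201 = 0.9616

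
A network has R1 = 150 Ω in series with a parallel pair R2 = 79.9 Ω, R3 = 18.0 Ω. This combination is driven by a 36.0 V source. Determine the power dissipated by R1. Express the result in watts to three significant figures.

First combine the parallel branches into one equivalent R_p, then R1 + R_p is a series pair.
R_p = (79.9×18.0)/(79.9+18.0) = 14.69 Ω
R_total = 150 + 14.69 = 164.7 Ω
I = V / R_total = 36.0 / 164.7 = 0.2186 A
All the current flows through R1; use P = I²R.
P_R1 = (0.2186)² × 150 = 7.167 W

7.17 W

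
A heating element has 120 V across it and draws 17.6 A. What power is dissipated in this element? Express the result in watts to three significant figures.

Both the voltage across and the current through the element are known, so P = V I applies directly.
P = 120 V × 17.60 A = 2112 W

2110 W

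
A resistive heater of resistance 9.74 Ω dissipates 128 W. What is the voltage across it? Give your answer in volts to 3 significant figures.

35.3 V

From P = V I = I²R = V²/R, with the two given quantities we get V = √(P R).
V = √(128 × 9.74) = 35.31 V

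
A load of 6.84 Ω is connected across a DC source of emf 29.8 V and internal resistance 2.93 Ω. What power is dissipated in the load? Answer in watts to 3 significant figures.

63.6 W

With r and R in series, I = ε/(r+R); the load dissipates I²R.
I = ε / (r + R) = 29.8 / (2.93 + 6.84) = 3.050 A
P_load = I² R = (3.050)² × 6.84 = 63.64 W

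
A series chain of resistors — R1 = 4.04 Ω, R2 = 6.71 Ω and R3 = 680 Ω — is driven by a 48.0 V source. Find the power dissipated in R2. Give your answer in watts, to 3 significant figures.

0.0324 W

Every series element carries the same I. Get I from the total resistance, then P = I² × R2.
R_total = 4.04 + 6.71 + 680 = 690.8 Ω
I = V / R_total = 48.0 / 690.8 = 0.06949 A
P_R2 = I² × R2 = (0.06949)² × 6.71 = 0.03240 W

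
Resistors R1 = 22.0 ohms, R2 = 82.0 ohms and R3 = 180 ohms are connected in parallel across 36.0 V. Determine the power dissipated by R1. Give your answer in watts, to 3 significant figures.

Every branch has 36.0 V across it, so for R1 the power is simply V²/R.
P_R1 = V² / R1 = (36.0)² / 22.0 Ω = 58.91 W

58.9 W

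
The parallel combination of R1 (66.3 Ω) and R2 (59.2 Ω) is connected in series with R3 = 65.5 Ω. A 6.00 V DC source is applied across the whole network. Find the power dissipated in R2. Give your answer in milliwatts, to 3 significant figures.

63.5 mW

Collapse the R1‖R2 pair into one equivalent R_p; then R_p and R3 form a series string.
R_p = (66.3×59.2)/(66.3+59.2) = 31.27 Ω
R_total = R_p + 65.5 = 31.27 + 65.5 = 96.77 Ω
I = V / R_total = 6.00 / 96.77 = 0.06200 A
Voltage across the parallel pair: V_p = I × R_p = 0.06200 × 31.27 = 1.939 V
R2 sits across V_p; its power is V_p²/R.
P_R2 = (1.939)² / 59.2 = 0.06351 W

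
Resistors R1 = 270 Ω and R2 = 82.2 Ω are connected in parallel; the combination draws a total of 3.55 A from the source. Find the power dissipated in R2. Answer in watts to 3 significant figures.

609 W

Only the total current is stated, so first find the parallel equivalent to get the voltage across the combination.
1/R_eq = 1/270 + 1/82.2 ⇒ R_eq = 63.02 Ω
V = I_total × R_eq = 3.550 × 63.02 = 223.7 V
P_R2 = V² / R2 = (223.7)² / 82.2 = 608.8 W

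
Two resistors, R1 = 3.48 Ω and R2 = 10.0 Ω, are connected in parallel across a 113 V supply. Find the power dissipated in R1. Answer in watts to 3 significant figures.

R1 sits directly across the source, so P = V²/R with V = 113 V.
P_R1 = V² / R1 = (113)² / 3.48 Ω = 3669 W

3670 W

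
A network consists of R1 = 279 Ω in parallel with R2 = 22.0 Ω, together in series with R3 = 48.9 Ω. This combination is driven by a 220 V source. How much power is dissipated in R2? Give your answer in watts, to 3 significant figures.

191 W

Collapse the R1‖R2 pair into one equivalent R_p; then R_p and R3 form a series string.
R_p = (279×22.0)/(279+22.0) = 20.39 Ω
R_total = R_p + 48.9 = 20.39 + 48.9 = 69.29 Ω
I = V / R_total = 220 / 69.29 = 3.175 A
Voltage across the parallel pair: V_p = I × R_p = 3.175 × 20.39 = 64.74 V
R2 has V_p across it, so P = V_p²/R2.
P_R2 = (64.74)² / 22.0 = 190.5 W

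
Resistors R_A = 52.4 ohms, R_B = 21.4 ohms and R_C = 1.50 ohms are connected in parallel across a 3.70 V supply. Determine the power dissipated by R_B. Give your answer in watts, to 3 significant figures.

Parallel branches share the same voltage; P = V²/R gives the branch power in one step.
P_R_B = V² / R_B = (3.70)² / 21.4 Ω = 0.6397 W

0.640 W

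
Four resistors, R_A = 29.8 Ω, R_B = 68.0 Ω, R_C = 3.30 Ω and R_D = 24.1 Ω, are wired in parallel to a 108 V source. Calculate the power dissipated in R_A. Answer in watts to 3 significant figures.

Every branch has 108 V across it, so for R_A the power is simply V²/R.
P_R_A = V² / R_A = (108)² / 29.8 Ω = 391.4 W

391 W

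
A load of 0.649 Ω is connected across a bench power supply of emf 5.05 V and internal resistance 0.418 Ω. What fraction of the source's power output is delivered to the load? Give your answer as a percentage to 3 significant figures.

60.8 %

Both r and R carry the same current, so the power split is just the resistance split: η = R/(R+r).
η = R / (R + r) = 0.649 / (0.649 + 0.418) = 0.6082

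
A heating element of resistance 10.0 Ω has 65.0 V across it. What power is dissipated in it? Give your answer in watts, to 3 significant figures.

Voltage and resistance are given, so P = V²/R is the one-step route.
P = (65.0 V)² / 10.0 Ω = 422.5 W

422 W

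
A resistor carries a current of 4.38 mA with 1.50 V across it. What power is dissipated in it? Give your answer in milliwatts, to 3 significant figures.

Since both terminal voltage and current are stated, P = V I gives the power in one step.
P = 1.50 V × 0.004380 A = 0.006570 W

6.57 mW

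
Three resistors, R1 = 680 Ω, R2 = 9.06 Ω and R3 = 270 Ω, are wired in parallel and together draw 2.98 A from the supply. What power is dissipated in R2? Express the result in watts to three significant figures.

The branches share the same voltage, but only the total current is given — find V from the equivalent resistance first.
1/R_eq = 1/680 + 1/9.06 + 1/270 ⇒ R_eq = 8.654 Ω
V = I_total × R_eq = 2.980 × 8.654 = 25.79 V
P_R2 = V² / R2 = (25.79)² / 9.06 = 73.41 W

73.4 W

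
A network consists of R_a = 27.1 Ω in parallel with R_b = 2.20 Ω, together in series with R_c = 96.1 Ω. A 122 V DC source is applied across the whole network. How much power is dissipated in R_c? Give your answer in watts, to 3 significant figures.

Collapse the R_a‖R_b pair into one equivalent R_p; then R_p and R_c form a series string.
R_p = (27.1×2.20)/(27.1+2.20) = 2.035 Ω
R_total = R_p + 96.1 = 2.035 + 96.1 = 98.13 Ω
I = V / R_total = 122 / 98.13 = 1.243 A
All the supply current flows through R_c; use P = I²R_c.
P_R_c = (1.243)² × 96.1 = 148.5 W

149 W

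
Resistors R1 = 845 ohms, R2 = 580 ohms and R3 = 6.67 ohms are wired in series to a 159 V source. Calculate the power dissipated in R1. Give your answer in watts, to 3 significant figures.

10.4 W

In a series string the same current flows through every resistor — find that current, then P = I²R for the one we want.
R_total = 845 + 580 + 6.67 = 1432 Ω
I = V / R_total = 159 / 1432 = 0.1111 A
P_R1 = I² × R1 = (0.1111)² × 845 = 10.42 W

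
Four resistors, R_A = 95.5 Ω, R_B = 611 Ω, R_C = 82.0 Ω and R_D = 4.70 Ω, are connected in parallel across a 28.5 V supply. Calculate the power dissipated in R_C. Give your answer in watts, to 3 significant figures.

9.91 W

Each parallel branch sees the full supply voltage, so P = V²/R applies directly to the target branch.
P_R_C = V² / R_C = (28.5)² / 82.0 Ω = 9.905 W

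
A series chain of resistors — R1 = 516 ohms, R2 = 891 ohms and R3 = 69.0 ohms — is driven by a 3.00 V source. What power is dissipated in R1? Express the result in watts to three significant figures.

0.00213 W

Series elements share the same current, so find I first, then use P = I²R.
R_total = 516 + 891 + 69.0 = 1476 Ω
I = V / R_total = 3.00 / 1476 = 0.002033 A
P_R1 = I² × R1 = (0.002033)² × 516 = 0.002132 W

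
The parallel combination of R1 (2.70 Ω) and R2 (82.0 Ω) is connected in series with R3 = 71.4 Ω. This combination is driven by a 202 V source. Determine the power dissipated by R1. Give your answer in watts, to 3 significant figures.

Collapse the R1‖R2 pair into one equivalent R_p; then R_p and R3 form a series string.
R_p = (2.70×82.0)/(2.70+82.0) = 2.614 Ω
R_total = R_p + 71.4 = 2.614 + 71.4 = 74.01 Ω
I = V / R_total = 202 / 74.01 = 2.729 A
Voltage across the parallel pair: V_p = I × R_p = 2.729 × 2.614 = 7.134 V
R1 has V_p across it, so P = V_p²/R1.
P_R1 = (7.134)² / 2.70 = 18.85 W

18.8 W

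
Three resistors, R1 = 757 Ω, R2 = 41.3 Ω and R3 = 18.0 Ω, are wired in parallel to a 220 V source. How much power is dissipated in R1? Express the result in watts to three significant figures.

The supply voltage appears across each parallel branch — just use P = V²/R1.
P_R1 = V² / R1 = (220)² / 757 Ω = 63.94 W

63.9 W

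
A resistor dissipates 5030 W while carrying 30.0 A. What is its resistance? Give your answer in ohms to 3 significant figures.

Rearranging the power relation for the two known quantities gives R = P / I².
R = 5030 / (30.00)² = 5.589 Ω

5.59 Ω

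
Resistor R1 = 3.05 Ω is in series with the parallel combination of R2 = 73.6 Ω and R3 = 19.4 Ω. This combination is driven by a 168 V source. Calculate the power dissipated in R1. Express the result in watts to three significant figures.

254 W

Replace R2 and R3 with their parallel equivalent so the circuit becomes R1 in series with R_p.
R_p = (73.6×19.4)/(73.6+19.4) = 15.35 Ω
R_total = 3.05 + 15.35 = 18.40 Ω
I = V / R_total = 168 / 18.40 = 9.129 A
All the current flows through R1; use P = I²R.
P_R1 = (9.129)² × 3.05 = 254.2 W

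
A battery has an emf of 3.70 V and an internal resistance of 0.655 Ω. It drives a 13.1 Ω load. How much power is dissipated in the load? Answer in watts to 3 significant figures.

The internal resistance and the load are in series, so the same I flows through both; get I from ε/(r+R), then I²R for the load.
I = ε / (r + R) = 3.70 / (0.655 + 13.1) = 0.2690 A
P_load = I² R = (0.2690)² × 13.1 = 0.9479 W

0.948 W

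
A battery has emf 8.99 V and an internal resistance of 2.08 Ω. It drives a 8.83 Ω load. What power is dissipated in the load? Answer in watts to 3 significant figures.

6.00 W

The internal resistance and the load are in series, so the same I flows through both; get I from ε/(r+R), then I²R for the load.
I = ε / (r + R) = 8.99 / (2.08 + 8.83) = 0.8240 A
P_load = I² R = (0.8240)² × 8.83 = 5.996 W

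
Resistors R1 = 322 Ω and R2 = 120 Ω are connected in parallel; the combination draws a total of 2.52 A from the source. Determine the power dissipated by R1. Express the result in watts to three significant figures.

151 W

Only the total current is stated, so first find the parallel equivalent to get the voltage across the combination.
1/R_eq = 1/322 + 1/120 ⇒ R_eq = 87.42 Ω
V = I_total × R_eq = 2.520 × 87.42 = 220.3 V
P_R1 = V² / R1 = (220.3)² / 322 = 150.7 W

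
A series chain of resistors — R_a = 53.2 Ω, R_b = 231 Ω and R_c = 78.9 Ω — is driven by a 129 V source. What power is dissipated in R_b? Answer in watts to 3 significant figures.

29.2 W

In a series string the same current flows through every resistor — find that current, then P = I²R for the one we want.
R_total = 53.2 + 231 + 78.9 = 363.1 Ω
I = V / R_total = 129 / 363.1 = 0.3553 A
P_R_b = I² × R_b = (0.3553)² × 231 = 29.16 W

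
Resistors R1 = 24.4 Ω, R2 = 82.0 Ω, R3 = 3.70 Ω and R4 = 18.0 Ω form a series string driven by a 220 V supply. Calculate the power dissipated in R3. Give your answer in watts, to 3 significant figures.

In a series string the same current flows through every resistor — find that current, then P = I²R for the one we want.
R_total = 24.4 + 82.0 + 3.70 + 18.0 = 128.1 Ω
I = V / R_total = 220 / 128.1 = 1.717 A
P_R3 = I² × R3 = (1.717)² × 3.70 = 10.91 W

10.9 W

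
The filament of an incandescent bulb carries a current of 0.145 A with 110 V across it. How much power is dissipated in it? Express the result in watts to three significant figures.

With V and I both given, power follows immediately from P = V I.
P = 110 V × 0.1450 A = 15.95 W

15.9 W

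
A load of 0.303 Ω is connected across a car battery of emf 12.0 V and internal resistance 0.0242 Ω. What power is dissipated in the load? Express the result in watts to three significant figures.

With r and R in series, I = ε/(r+R); the load dissipates I²R.
I = ε / (r + R) = 12.0 / (0.0242 + 0.303) = 36.67 A
P_load = I² R = (36.67)² × 0.303 = 407.5 W

408 W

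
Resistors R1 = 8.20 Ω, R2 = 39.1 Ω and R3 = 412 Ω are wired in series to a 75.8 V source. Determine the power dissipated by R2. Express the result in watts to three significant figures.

Series elements share the same current, so find I first, then use P = I²R.
R_total = 8.20 + 39.1 + 412 = 459.3 Ω
I = V / R_total = 75.8 / 459.3 = 0.1650 A
P_R2 = I² × R2 = (0.1650)² × 39.1 = 1.065 W

1.06 W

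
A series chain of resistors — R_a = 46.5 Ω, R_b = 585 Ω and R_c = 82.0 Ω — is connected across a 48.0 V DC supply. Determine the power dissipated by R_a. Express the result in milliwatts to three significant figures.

Every series element carries the same I. Get I from the total resistance, then P = I² × R_a.
R_total = 46.5 + 585 + 82.0 = 713.5 Ω
I = V / R_total = 48.0 / 713.5 = 0.06727 A
P_R_a = I² × R_a = (0.06727)² × 46.5 = 0.2104 W

210 mW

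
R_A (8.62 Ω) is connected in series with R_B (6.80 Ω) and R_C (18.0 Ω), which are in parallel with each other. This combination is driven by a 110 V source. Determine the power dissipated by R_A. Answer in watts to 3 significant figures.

568 W

Replace R_B and R_C with their parallel equivalent so the circuit becomes R_A in series with R_p.
R_p = (6.80×18.0)/(6.80+18.0) = 4.935 Ω
R_total = 8.62 + 4.935 = 13.56 Ω
I = V / R_total = 110 / 13.56 = 8.115 A
R_A carries the full series current, so P = I²R.
P_R_A = (8.115)² × 8.62 = 567.6 W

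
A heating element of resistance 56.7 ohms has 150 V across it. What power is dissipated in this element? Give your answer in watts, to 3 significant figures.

397 W

V and R are stated; P = V²/R avoids computing the current.
P = (150 V)² / 56.7 Ω = 396.8 W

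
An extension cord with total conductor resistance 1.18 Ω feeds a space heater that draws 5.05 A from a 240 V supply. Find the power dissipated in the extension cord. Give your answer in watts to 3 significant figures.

Line loss is just I²R for the cable — we know both I and R_line directly.
The extension cord carries the full 5.05 A.
P_line = I² R_line = (5.050)² × 1.18 = 30.09 W

30.1 W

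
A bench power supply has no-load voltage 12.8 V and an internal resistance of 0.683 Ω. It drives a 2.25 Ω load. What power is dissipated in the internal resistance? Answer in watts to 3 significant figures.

13.0 W

The source's internal resistance is just another series element carrying I; its dissipation is I²r.
I = ε / (r + R) = 12.8 / (0.683 + 2.25) = 4.364 A
P_int = I² r = (4.364)² × 0.683 = 13.01 W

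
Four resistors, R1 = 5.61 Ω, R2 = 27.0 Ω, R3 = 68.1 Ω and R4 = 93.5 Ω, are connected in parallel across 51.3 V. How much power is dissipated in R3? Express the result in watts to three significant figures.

38.6 W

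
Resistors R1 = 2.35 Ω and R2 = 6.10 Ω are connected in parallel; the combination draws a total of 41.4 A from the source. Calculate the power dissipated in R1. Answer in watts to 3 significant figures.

2100 W

We need the common branch voltage; get it from I_total × R_eq, then P = V²/R for the branch.
1/R_eq = 1/2.35 + 1/6.10 ⇒ R_eq = 1.696 Ω
V = I_total × R_eq = 41.40 × 1.696 = 70.23 V
P_R1 = V² / R1 = (70.23)² / 2.35 = 2099 W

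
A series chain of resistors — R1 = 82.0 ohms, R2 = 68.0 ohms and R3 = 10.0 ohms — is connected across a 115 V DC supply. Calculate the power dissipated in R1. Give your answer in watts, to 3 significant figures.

42.4 W

Series elements share the same current, so find I first, then use P = I²R.
R_total = 82.0 + 68.0 + 10.0 = 160.0 Ω
I = V / R_total = 115 / 160.0 = 0.7188 A
P_R1 = I² × R1 = (0.7188)² × 82.0 = 42.36 W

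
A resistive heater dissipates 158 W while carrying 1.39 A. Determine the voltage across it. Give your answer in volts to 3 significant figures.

Rearranging the power relation for the two known quantities gives V = P / I.
V = 158 / 1.390 = 113.7 V

114 V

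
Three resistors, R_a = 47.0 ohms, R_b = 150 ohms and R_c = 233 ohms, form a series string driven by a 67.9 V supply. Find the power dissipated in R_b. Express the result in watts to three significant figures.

Since the resistors are in series they all carry the loop current I = V/R_total; the power in any one is I²R.
R_total = 47.0 + 150 + 233 = 430.0 Ω
I = V / R_total = 67.9 / 430.0 = 0.1579 A
P_R_b = I² × R_b = (0.1579)² × 150 = 3.740 W

3.74 W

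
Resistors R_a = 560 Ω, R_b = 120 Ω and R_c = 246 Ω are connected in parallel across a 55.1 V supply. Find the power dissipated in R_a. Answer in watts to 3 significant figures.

Every branch has 55.1 V across it, so for R_a the power is simply V²/R.
P_R_a = V² / R_a = (55.1)² / 560 Ω = 5.421 W

5.42 W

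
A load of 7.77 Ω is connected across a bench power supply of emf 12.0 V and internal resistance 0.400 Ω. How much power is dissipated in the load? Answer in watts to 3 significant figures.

16.8 W

The internal resistance and the load are in series, so the same I flows through both; get I from ε/(r+R), then I²R for the load.
I = ε / (r + R) = 12.0 / (0.400 + 7.77) = 1.469 A
P_load = I² R = (1.469)² × 7.77 = 16.76 W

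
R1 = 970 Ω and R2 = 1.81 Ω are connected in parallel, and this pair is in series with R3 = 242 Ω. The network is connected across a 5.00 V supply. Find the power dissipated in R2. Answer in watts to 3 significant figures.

0.000758 W

Reduce the parallel combination to a single R_p; the circuit then becomes R_p in series with the remaining resistor.
R_p = (970×1.81)/(970+1.81) = 1.807 Ω
R_total = R_p + 242 = 1.807 + 242 = 243.8 Ω
I = V / R_total = 5.00 / 243.8 = 0.02051 A
Voltage across the parallel pair: V_p = I × R_p = 0.02051 × 1.807 = 0.03705 V
R2 sits across V_p; its power is V_p²/R.
P_R2 = (0.03705)² / 1.81 = 0.0007584 W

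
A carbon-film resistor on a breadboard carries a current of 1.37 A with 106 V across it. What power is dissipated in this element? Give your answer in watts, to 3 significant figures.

Since both terminal voltage and current are stated, P = V I gives the power in one step.
P = 106 V × 1.370 A = 145.2 W

145 W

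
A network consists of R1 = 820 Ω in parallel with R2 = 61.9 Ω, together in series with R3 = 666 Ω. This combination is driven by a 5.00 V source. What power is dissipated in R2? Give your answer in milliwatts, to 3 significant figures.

2.56 mW

Combine R1 and R2 into their parallel equivalent first, reducing the network to two series resistors.
R_p = (820×61.9)/(820+61.9) = 57.56 Ω
R_total = R_p + 666 = 57.56 + 666 = 723.6 Ω
I = V / R_total = 5.00 / 723.6 = 0.006910 A
Voltage across the parallel pair: V_p = I × R_p = 0.006910 × 57.56 = 0.3977 V
R2 has V_p across it, so P = V_p²/R2.
P_R2 = (0.3977)² / 61.9 = 0.002556 W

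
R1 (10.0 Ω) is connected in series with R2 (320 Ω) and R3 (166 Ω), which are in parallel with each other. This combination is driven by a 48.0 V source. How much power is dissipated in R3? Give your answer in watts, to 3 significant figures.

Collapse R2‖R3 to a single equivalent, reducing the network to two series elements.
R_p = (320×166)/(320+166) = 109.3 Ω
R_total = 10.0 + 109.3 = 119.3 Ω
I = V / R_total = 48.0 / 119.3 = 0.4023 A
Voltage across the parallel pair: V_p = I × R_p = 0.4023 × 109.3 = 43.98 V
R3 sees V_p directly, so P = V_p² / R3.
P_R3 = (43.98)² / 166 = 11.65 W

11.7 W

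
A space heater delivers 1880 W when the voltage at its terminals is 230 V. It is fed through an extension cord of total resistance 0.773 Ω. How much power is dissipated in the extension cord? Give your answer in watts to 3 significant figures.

The extension cord is a series resistance carrying the load current; its dissipation is I²R_line.
I = P / V = 1880 / 230 = 8.174 A through the extension cord.
P_line = I² R_line = (8.174)² × 0.773 = 51.65 W

51.6 W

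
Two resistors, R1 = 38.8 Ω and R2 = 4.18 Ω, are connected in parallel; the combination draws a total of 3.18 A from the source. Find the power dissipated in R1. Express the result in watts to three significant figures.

3.71 W

Parallel branches share V, not I — compute V via R_eq, then use V²/R for the target branch.
1/R_eq = 1/38.8 + 1/4.18 ⇒ R_eq = 3.773 Ω
V = I_total × R_eq = 3.180 × 3.773 = 12.00 V
P_R1 = V² / R1 = (12.00)² / 38.8 = 3.711 W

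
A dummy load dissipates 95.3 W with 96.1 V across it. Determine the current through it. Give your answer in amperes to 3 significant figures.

From P = V I = I²R = V²/R, with the two given quantities we get I = P / V.
I = 95.3 / 96.1 = 0.9917 A

0.992 A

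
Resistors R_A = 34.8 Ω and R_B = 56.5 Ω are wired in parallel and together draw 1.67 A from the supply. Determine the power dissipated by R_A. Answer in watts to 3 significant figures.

We need the common branch voltage; get it from I_total × R_eq, then P = V²/R for the branch.
1/R_eq = 1/34.8 + 1/56.5 ⇒ R_eq = 21.54 Ω
V = I_total × R_eq = 1.670 × 21.54 = 35.96 V
P_R_A = V² / R_A = (35.96)² / 34.8 = 37.17 W

37.2 W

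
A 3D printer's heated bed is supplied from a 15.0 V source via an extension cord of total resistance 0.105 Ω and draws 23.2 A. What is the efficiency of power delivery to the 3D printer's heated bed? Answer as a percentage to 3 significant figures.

The extension cord carries the full 23.2 A.
P_line = I² R_line = (23.20)² × 0.105 = 56.52 W
P_source = V I = 15.0 × 23.20 = 348.0 W; P_load = 291.5 W
η = P_load / P_source = 291.5 / 348.0 = 0.8376

83.8 %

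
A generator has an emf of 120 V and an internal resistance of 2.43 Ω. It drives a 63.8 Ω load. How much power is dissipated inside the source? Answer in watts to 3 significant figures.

r is in series with the load, so it carries the full circuit current — the loss in it is I²r.
I = ε / (r + R) = 120 / (2.43 + 63.8) = 1.812 A
P_int = I² r = (1.812)² × 2.43 = 7.977 W

7.98 W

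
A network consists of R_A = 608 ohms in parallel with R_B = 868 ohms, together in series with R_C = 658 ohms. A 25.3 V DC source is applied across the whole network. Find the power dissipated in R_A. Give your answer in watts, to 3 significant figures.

First find R_p for the parallel pair, then treat R_p + R_C as a series loop.
R_p = (608×868)/(608+868) = 357.6 Ω
R_total = R_p + 658 = 357.6 + 658 = 1016 Ω
I = V / R_total = 25.3 / 1016 = 0.02491 A
Voltage across the parallel pair: V_p = I × R_p = 0.02491 × 357.6 = 8.908 V
R_A sits across V_p; its power is V_p²/R.
P_R_A = (8.908)² / 608 = 0.1305 W

0.130 W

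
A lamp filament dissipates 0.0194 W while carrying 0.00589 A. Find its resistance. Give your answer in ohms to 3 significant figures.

559 Ω

From P = V I = I²R = V²/R, with the two given quantities we get R = P / I².
R = 0.0194 / (0.005890)² = 559.2 Ω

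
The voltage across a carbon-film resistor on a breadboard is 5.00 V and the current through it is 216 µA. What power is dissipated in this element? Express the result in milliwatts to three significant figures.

1.08 mW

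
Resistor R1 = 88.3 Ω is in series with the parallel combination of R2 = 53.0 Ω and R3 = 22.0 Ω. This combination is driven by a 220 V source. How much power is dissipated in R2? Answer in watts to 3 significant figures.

20.5 W

Replace R2 and R3 with their parallel equivalent so the circuit becomes R1 in series with R_p.
R_p = (53.0×22.0)/(53.0+22.0) = 15.55 Ω
R_total = 88.3 + 15.55 = 103.8 Ω
I = V / R_total = 220 / 103.8 = 2.119 A
Voltage across the parallel pair: V_p = I × R_p = 2.119 × 15.55 = 32.94 V
With V_p across R2, its power is V_p²/R2.
P_R2 = (32.94)² / 53.0 = 20.47 W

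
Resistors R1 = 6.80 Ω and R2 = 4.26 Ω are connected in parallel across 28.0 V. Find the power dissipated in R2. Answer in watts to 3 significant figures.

184 W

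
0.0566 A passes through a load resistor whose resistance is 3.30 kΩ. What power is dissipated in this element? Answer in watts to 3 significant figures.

10.6 W

Current and resistance are given, so P = I²R is the direct form.
P = (0.05660 A)² × 3300 Ω = 10.57 W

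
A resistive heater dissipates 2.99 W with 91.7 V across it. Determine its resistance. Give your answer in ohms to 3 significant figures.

The two known quantities fix the third via R = V² / P.
R = (91.7)² / 2.99 = 2812 Ω

2810 Ω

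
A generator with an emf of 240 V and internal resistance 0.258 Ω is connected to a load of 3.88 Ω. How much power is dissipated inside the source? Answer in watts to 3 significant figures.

Internal loss is I²r, with I set by the total series resistance r+R.
I = ε / (r + R) = 240 / (0.258 + 3.88) = 58.00 A
P_int = I² r = (58.00)² × 0.258 = 867.9 W

868 W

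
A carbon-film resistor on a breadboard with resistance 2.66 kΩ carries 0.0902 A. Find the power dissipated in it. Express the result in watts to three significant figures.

21.6 W

Current and resistance are given, so P = I²R is the direct form.
P = (0.09020 A)² × 2660 Ω = 21.64 W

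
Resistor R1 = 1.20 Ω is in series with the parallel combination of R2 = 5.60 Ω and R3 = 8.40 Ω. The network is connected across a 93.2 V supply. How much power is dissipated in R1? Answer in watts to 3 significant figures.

501 W

Reduce the parallel pair to R_p first; the network is then a simple series string.
R_p = (5.60×8.40)/(5.60+8.40) = 3.360 Ω
R_total = 1.20 + 3.360 = 4.560 Ω
I = V / R_total = 93.2 / 4.560 = 20.44 A
R1 carries the full series current, so P = I²R.
P_R1 = (20.44)² × 1.20 = 501.3 W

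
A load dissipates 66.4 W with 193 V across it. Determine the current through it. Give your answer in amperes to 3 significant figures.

0.344 A

From P = V I = I²R = V²/R, with the two given quantities we get I = P / V.
I = 66.4 / 193 = 0.3440 A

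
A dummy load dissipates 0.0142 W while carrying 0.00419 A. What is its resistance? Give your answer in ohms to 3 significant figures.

Inverting the appropriate power form: R = P / I².
R = 0.0142 / (0.004190)² = 808.8 Ω

809 Ω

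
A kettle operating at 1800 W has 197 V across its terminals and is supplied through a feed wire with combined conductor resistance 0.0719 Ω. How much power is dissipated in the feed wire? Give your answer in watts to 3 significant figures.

6.00 W

The feed wire is a series resistance carrying the load current; its dissipation is I²R_line.
I = P / V = 1800 / 197 = 9.137 A through the feed wire.
P_line = I² R_line = (9.137)² × 0.0719 = 6.003 W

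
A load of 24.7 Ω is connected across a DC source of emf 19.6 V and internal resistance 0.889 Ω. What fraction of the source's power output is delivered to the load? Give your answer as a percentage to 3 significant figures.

96.5 %

Efficiency is P_load / P_total. With a series r and R sharing the same I, P = I²R for each, so η = R/(R+r).
η = R / (R + r) = 24.7 / (24.7 + 0.889) = 0.9653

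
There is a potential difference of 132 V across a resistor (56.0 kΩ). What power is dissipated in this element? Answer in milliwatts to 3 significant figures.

311 mW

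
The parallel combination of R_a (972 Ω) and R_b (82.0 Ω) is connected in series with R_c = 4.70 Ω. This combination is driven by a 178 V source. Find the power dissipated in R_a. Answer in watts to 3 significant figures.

Collapse the R_a‖R_b pair into one equivalent R_p; then R_p and R_c form a series string.
R_p = (972×82.0)/(972+82.0) = 75.62 Ω
R_total = R_p + 4.70 = 75.62 + 4.70 = 80.32 Ω
I = V / R_total = 178 / 80.32 = 2.216 A
Voltage across the parallel pair: V_p = I × R_p = 2.216 × 75.62 = 167.6 V
R_a sits across V_p; its power is V_p²/R.
P_R_a = (167.6)² / 972 = 28.89 W

28.9 W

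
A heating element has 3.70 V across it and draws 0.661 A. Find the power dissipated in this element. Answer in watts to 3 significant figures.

Both the voltage across and the current through the element are known, so P = V I applies directly.
P = 3.70 V × 0.6610 A = 2.446 W

2.45 W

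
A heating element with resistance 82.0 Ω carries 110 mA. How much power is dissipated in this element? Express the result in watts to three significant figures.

With I and R stated, P = I²R applies in one step.
P = (0.1100 A)² × 82.0 Ω = 0.9922 W

0.992 W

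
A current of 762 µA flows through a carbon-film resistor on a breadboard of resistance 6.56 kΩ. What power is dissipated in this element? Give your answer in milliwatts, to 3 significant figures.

3.81 mW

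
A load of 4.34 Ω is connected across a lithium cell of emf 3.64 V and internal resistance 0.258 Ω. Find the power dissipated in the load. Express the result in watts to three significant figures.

With r and R in series, I = ε/(r+R); the load dissipates I²R.
I = ε / (r + R) = 3.64 / (0.258 + 4.34) = 0.7916 A
P_load = I² R = (0.7916)² × 4.34 = 2.720 W

2.72 W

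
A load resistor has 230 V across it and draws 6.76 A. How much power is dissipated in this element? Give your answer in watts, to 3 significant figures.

Both the voltage across and the current through the element are known, so P = V I applies directly.
P = 230 V × 6.760 A = 1555 W

1550 W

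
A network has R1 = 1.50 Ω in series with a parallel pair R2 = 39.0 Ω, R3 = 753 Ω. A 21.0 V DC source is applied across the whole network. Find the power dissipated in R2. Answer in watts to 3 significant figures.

Collapse R2‖R3 to a single equivalent, reducing the network to two series elements.
R_p = (39.0×753)/(39.0+753) = 37.08 Ω
R_total = 1.50 + 37.08 = 38.58 Ω
I = V / R_total = 21.0 / 38.58 = 0.5443 A
Voltage across the parallel pair: V_p = I × R_p = 0.5443 × 37.08 = 20.18 V
R2 is across V_p, so use P = V²/R for that branch.
P_R2 = (20.18)² / 39.0 = 10.45 W

10.4 W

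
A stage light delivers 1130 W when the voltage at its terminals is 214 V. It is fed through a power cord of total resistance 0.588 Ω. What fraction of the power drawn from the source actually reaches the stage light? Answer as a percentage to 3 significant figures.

I = P / V = 1130 / 214 = 5.280 A through the power cord.
P_line = I² R_line = (5.280)² × 0.588 = 16.39 W
P_source = P_load + P_line = 1130 + 16.39 = 1146 W
η = P_load / P_source = 1130 / 1146 = 0.9857

98.6 %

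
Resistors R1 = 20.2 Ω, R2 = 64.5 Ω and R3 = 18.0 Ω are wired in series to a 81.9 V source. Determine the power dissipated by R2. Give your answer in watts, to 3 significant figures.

In a series string the same current flows through every resistor — find that current, then P = I²R for the one we want.
R_total = 20.2 + 64.5 + 18.0 = 102.7 Ω
I = V / R_total = 81.9 / 102.7 = 0.7975 A
P_R2 = I² × R2 = (0.7975)² × 64.5 = 41.02 W

41.0 W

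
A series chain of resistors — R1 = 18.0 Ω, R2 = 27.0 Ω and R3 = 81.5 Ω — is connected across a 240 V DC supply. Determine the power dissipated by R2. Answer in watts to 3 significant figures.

97.2 W

Series elements share the same current, so find I first, then use P = I²R.
R_total = 18.0 + 27.0 + 81.5 = 126.5 Ω
I = V / R_total = 240 / 126.5 = 1.897 A
P_R2 = I² × R2 = (1.897)² × 27.0 = 97.19 W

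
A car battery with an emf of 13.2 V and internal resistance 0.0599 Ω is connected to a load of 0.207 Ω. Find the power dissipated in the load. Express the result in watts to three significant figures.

506 W

With r and R in series, I = ε/(r+R); the load dissipates I²R.
I = ε / (r + R) = 13.2 / (0.0599 + 0.207) = 49.46 A
P_load = I² R = (49.46)² × 0.207 = 506.3 W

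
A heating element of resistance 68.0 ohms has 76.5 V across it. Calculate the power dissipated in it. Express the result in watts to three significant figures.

86.1 W

With V across and R both known, P = V²/R gives the dissipation directly.
P = (76.5 V)² / 68.0 Ω = 86.06 W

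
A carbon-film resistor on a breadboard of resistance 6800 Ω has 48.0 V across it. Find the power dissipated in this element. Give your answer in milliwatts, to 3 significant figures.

Voltage and resistance are given, so P = V²/R is the one-step route.
P = (48.0 V)² / 6800 Ω = 0.3388 W

339 mW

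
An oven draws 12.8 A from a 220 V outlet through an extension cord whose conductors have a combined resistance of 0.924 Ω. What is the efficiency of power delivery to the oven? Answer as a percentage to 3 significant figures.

94.6 %

The extension cord carries the full 12.8 A.
P_line = I² R_line = (12.80)² × 0.924 = 151.4 W
P_source = V I = 220 × 12.80 = 2816 W; P_load = 2665 W
η = P_load / P_source = 2665 / 2816 = 0.9462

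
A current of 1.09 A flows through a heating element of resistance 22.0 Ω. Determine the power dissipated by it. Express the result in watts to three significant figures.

Knowing I and R, the power is just I²R — no need to find V first.
P = (1.090 A)² × 22.0 Ω = 26.14 W

26.1 W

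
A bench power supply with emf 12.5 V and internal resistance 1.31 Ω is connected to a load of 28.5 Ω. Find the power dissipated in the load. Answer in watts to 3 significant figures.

The internal resistance and the load are in series, so the same I flows through both; get I from ε/(r+R), then I²R for the load.
I = ε / (r + R) = 12.5 / (1.31 + 28.5) = 0.4193 A
P_load = I² R = (0.4193)² × 28.5 = 5.011 W

5.01 W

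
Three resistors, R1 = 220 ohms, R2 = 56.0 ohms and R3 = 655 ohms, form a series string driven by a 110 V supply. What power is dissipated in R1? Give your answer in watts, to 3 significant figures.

3.07 W

Series elements share the same current, so find I first, then use P = I²R.
R_total = 220 + 56.0 + 655 = 931.0 Ω
I = V / R_total = 110 / 931.0 = 0.1182 A
P_R1 = I² × R1 = (0.1182)² × 220 = 3.071 W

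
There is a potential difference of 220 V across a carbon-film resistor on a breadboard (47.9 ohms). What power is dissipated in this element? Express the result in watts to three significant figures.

1010 W

V and R are stated; P = V²/R avoids computing the current.
P = (220 V)² / 47.9 Ω = 1010 W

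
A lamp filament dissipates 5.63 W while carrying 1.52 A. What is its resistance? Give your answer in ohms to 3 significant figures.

The two known quantities fix the third via R = P / I².
R = 5.63 / (1.520)² = 2.437 Ω

2.44 Ω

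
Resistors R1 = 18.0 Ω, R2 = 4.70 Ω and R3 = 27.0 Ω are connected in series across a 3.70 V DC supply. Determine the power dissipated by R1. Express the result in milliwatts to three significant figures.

Since the resistors are in series they all carry the loop current I = V/R_total; the power in any one is I²R.
R_total = 18.0 + 4.70 + 27.0 = 49.70 Ω
I = V / R_total = 3.70 / 49.70 = 0.07445 A
P_R1 = I² × R1 = (0.07445)² × 18.0 = 0.09976 W

99.8 mW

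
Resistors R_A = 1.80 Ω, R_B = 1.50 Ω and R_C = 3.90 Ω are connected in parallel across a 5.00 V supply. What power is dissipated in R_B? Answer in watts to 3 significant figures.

16.7 W

The supply voltage appears across each parallel branch — just use P = V²/R_B.
P_R_B = V² / R_B = (5.00)² / 1.50 Ω = 16.67 W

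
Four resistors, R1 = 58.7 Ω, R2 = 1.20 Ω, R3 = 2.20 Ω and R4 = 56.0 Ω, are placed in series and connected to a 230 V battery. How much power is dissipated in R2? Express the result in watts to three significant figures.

The current is common to all series resistors; compute it, then apply P = I²R for the target.
R_total = 58.7 + 1.20 + 2.20 + 56.0 = 118.1 Ω
I = V / R_total = 230 / 118.1 = 1.948 A
P_R2 = I² × R2 = (1.948)² × 1.20 = 4.551 W

4.55 W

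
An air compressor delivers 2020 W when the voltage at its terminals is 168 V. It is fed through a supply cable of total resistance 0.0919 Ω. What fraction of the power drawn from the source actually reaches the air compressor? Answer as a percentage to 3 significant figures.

99.3 %

I = P / V = 2020 / 168 = 12.02 A through the supply cable.
P_line = I² R_line = (12.02)² × 0.0919 = 13.29 W
P_source = P_load + P_line = 2020 + 13.29 = 2033 W
η = P_load / P_source = 2020 / 2033 = 0.9935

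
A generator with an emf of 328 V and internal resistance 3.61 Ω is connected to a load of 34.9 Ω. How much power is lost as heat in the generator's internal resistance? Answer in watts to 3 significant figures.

The internal resistance carries the same current as the load; P_int = I²r.
I = ε / (r + R) = 328 / (3.61 + 34.9) = 8.517 A
P_int = I² r = (8.517)² × 3.61 = 261.9 W

262 W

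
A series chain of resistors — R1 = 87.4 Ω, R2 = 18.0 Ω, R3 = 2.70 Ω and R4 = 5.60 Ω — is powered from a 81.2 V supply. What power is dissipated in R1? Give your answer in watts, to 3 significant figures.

44.6 W

The current is common to all series resistors; compute it, then apply P = I²R for the target.
R_total = 87.4 + 18.0 + 2.70 + 5.60 = 113.7 Ω
I = V / R_total = 81.2 / 113.7 = 0.7142 A
P_R1 = I² × R1 = (0.7142)² × 87.4 = 44.58 W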